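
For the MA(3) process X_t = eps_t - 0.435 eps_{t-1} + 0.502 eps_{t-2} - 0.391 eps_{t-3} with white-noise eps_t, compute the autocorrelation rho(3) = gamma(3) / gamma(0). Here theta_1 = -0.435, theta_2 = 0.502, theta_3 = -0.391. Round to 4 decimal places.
\rho(3) = -0.2453

For an MA(q) process with theta_0 = 1, the autocovariance is
  gamma(k) = sigma^2 * sum_{i=0..q-k} theta_i * theta_{i+k},
and rho(k) = gamma(k) / gamma(0). Sigma^2 cancels.
  numerator   = (1)*(-0.391) = -0.391.
  denominator = (1)^2 + (-0.435)^2 + (0.502)^2 + (-0.391)^2 = 1.59411.
  rho(3) = -0.391 / 1.59411 = -0.2453.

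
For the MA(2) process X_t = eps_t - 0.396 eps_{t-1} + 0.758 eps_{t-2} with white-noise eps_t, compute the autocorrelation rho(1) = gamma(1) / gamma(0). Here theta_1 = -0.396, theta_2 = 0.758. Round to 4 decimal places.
\rho(1) = -0.4021

For an MA(q) process with theta_0 = 1, the autocovariance is
  gamma(k) = sigma^2 * sum_{i=0..q-k} theta_i * theta_{i+k},
and rho(k) = gamma(k) / gamma(0). Sigma^2 cancels.
  numerator   = (1)*(-0.396) + (-0.396)*(0.758) = -0.696168.
  denominator = (1)^2 + (-0.396)^2 + (0.758)^2 = 1.73138.
  rho(1) = -0.696168 / 1.73138 = -0.4021.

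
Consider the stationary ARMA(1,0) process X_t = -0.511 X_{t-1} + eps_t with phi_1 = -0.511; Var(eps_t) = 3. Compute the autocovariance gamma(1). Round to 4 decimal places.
\gamma(1) = -2.0748

Multiply the model equation by X_{t-k} and take expectations. With theta_0 = psi_0 = 1 and psi_j the MA(infinity) weights, this gives
  gamma(k) - sum_i phi_i gamma(k-i) = c_k,
  c_k = sigma^2 * sum_{j=k..q} theta_j psi_{j-k}   (c_k = 0 for k > q),
using gamma(-m) = gamma(m).
Pure AR (q = 0): c_0 = sigma^2 = 3, c_k = 0 for k >= 1.
Equations for k = 0 and k = 1 (AR order 1):
  gamma(0) = phi_1 gamma(1) + c_0
  gamma(1) = phi_1 gamma(0) + c_1
Substituting the second into the first: gamma(0) (1 - phi_1^2) = c_0 + phi_1 c_1, so
  gamma(0) = c_0 / (1 - phi_1^2) = 3 / (1 - (-0.511)^2) = 3 / 0.738879 = 4.060205.
  gamma(1) = phi_1 gamma(0) = (-0.511)(4.060205) = -2.074765.
Therefore gamma(1) = -2.0748 (to 4 decimal places).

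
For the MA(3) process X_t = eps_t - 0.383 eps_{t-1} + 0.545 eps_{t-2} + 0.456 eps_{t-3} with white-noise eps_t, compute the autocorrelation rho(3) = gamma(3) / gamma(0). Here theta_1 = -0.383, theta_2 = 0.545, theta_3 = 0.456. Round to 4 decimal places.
\rho(3) = 0.2761

For an MA(q) process with theta_0 = 1, the autocovariance is
  gamma(k) = sigma^2 * sum_{i=0..q-k} theta_i * theta_{i+k},
and rho(k) = gamma(k) / gamma(0). Sigma^2 cancels.
  numerator   = (1)*(0.456) = 0.456.
  denominator = (1)^2 + (-0.383)^2 + (0.545)^2 + (0.456)^2 = 1.65165.
  rho(3) = 0.456 / 1.65165 = 0.2761.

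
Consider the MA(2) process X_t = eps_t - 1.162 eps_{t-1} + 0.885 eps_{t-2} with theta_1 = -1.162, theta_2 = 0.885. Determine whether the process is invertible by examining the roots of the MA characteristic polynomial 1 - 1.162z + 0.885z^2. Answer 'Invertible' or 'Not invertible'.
\text{Invertible}

The MA(q) characteristic polynomial is P(z) = 1 - 1.162z + 0.885z^2.
Invertibility requires all roots to lie outside the unit circle, i.e. |z| > 1 for every root.
Set 1 + (-1.162) z + (0.885) z^2 = 0, i.e. a z^2 + b z + c = 0 with a = 0.885, b = -1.162, c = 1.
Discriminant D = b^2 - 4ac = (-1.162)^2 - 4*(0.885)*1 = 1.350244 - (3.54) = -2.189756.
D < 0, so the roots are the complex-conjugate pair z = (-b +/- i sqrt(-D)) / (2a) = 0.6565 +/- 0.836i.
For a conjugate pair |z|^2 = z * conj(z) = (product of roots) = c/a = 1/(0.885) = 1.129944, so |z| = sqrt(1.129944) = 1.063 for both roots.
Moduli of all roots: 1.0630, 1.0630.
All moduli strictly greater than 1? Yes.
Verdict: Invertible.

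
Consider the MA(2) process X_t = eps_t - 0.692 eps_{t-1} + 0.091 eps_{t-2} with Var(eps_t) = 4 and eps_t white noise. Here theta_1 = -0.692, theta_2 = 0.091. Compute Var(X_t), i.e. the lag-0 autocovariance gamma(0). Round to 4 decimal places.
\gamma(0) = 5.9486

For an MA(q) process X_t = eps_t + sum_i theta_i eps_{t-i} with
Var(eps_t) = sigma^2, the variance is
  gamma(0) = sigma^2 * (1 + sum_i theta_i^2).
  sum_i theta_i^2 = (-0.692)^2 + (0.091)^2 = 0.478864 + 0.008281 = 0.487145.
  gamma(0) = 4 * (1 + 0.487145) = 4 * 1.487145 = 5.94858, which rounds to 5.9486.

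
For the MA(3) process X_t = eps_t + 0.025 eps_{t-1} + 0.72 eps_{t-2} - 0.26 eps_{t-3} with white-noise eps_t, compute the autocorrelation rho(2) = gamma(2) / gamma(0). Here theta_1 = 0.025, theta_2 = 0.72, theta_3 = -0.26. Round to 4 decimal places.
\rho(2) = 0.4497

For an MA(q) process with theta_0 = 1, the autocovariance is
  gamma(k) = sigma^2 * sum_{i=0..q-k} theta_i * theta_{i+k},
and rho(k) = gamma(k) / gamma(0). Sigma^2 cancels.
  numerator   = (1)*(0.72) + (0.025)*(-0.26) = 0.7135.
  denominator = (1)^2 + (0.025)^2 + (0.72)^2 + (-0.26)^2 = 1.586625.
  rho(2) = 0.7135 / 1.586625 = 0.4497.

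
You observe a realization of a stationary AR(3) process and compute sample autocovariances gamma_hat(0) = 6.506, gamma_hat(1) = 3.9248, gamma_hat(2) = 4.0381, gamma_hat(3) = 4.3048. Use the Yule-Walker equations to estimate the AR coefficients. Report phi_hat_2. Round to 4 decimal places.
\hat\phi_{2} = 0.2720

The Yule-Walker equations for an AR(p) process read, in matrix form,
  Gamma_p phi = r_p,   with   (Gamma_p)_{ij} = gamma(|i - j|),
                       (r_p)_i = gamma(i),   i,j = 1..p.
Substitute the sample gammas (Toeplitz matrix and right-hand side of size 3):
  Gamma_p = [[6.506, 3.9248, 4.0381], [3.9248, 6.506, 3.9248], [4.0381, 3.9248, 6.506]]
  r_p     = [3.9248, 4.0381, 4.3048]
Written out (R1..R3):
  (R1) 6.506 phi_1 + 3.9248 phi_2 + 4.0381 phi_3 = 3.9248
  (R2) 3.9248 phi_1 + 6.506 phi_2 + 3.9248 phi_3 = 4.0381
  (R3) 4.0381 phi_1 + 3.9248 phi_2 + 6.506 phi_3 = 4.3048
Gaussian elimination:
  R2 <- R2 - (3.9248/6.506) R1 = R2 - (0.603259) R1:  4.138331 phi_2 + 1.488782 phi_3 = 1.670431
  R3 <- R3 - (4.0381/6.506) R1 = R3 - (0.620673) R1:  1.488782 phi_2 + 3.999659 phi_3 = 1.868782
  R3 <- R3 - (1.488782/4.138331) R2 = R3 - (0.359754) R2:  3.464064 phi_3 = 1.267837
Back-substitution:
  phi_hat_3 = 1.267837 / 3.464064 = 0.365997
  phi_hat_2 = (1.670431 - (1.488782)(0.365997)) / 4.138331 = 0.27198
  phi_hat_1 = (3.9248 - (3.9248)(0.27198) - (4.0381)(0.365997)) / 6.506 = 0.21202
So phi_hat = [0.2120, 0.2720, 0.3660].
Therefore phi_hat_2 = 0.2720.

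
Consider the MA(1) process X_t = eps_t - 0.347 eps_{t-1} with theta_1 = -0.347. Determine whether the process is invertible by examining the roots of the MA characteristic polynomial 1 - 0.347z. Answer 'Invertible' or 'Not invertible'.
\text{Invertible}

The MA(q) characteristic polynomial is P(z) = 1 - 0.347z.
Invertibility requires all roots to lie outside the unit circle, i.e. |z| > 1 for every root.
This is linear in z: 1 + (-0.347) z = 0  =>  z = -1/(-0.347) = 2.881844,  |z| = 2.881844.
Moduli of all roots: 2.8818.
All moduli strictly greater than 1? Yes.
Verdict: Invertible.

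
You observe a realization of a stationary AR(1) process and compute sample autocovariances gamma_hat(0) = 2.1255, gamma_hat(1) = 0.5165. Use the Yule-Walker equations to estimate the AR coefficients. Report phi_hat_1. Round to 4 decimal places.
\hat\phi_{1} = 0.2430

The Yule-Walker equations for an AR(p) process read, in matrix form,
  Gamma_p phi = r_p,   with   (Gamma_p)_{ij} = gamma(|i - j|),
                       (r_p)_i = gamma(i),   i,j = 1..p.
Substitute the sample gammas (Toeplitz matrix and right-hand side of size 1):
  Gamma_p = [[2.1255]]
  r_p     = [0.5165]
With p = 1 this is the single equation gamma(0) phi_1 = gamma(1):
  phi_hat_1 = gamma(1) / gamma(0) = 0.5165 / 2.1255 = 0.2430.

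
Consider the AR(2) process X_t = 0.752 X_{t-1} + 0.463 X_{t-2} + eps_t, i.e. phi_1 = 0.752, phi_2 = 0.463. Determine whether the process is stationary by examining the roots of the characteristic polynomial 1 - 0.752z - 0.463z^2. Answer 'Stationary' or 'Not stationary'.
\text{Not stationary}

The AR(p) characteristic polynomial is P(z) = 1 - 0.752z - 0.463z^2.
Stationarity requires all roots to lie outside the unit circle, i.e. |z| > 1 for every root.
Set 1 + (-0.752) z + (-0.463) z^2 = 0, i.e. a z^2 + b z + c = 0 with a = -0.463, b = -0.752, c = 1.
Discriminant D = b^2 - 4ac = (-0.752)^2 - 4*(-0.463)*1 = 0.565504 - (-1.852) = 2.417504.
D >= 0, so the roots are real: z = (-b +/- sqrt(D)) / (2a) = (0.752 +/- 1.554832) / (-0.926).
  z_1 = (0.752 + 1.554832) / (-0.926) = -2.4912,   |z_1| = 2.4912.
  z_2 = (0.752 - 1.554832) / (-0.926) = 0.867,   |z_2| = 0.867.
Moduli of all roots: 2.4912, 0.8670.
All moduli strictly greater than 1? No.
Verdict: Not stationary.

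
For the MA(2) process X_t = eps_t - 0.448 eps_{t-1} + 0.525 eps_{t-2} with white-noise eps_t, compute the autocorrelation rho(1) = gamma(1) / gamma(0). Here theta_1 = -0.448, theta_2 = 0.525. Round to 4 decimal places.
\rho(1) = -0.4628

For an MA(q) process with theta_0 = 1, the autocovariance is
  gamma(k) = sigma^2 * sum_{i=0..q-k} theta_i * theta_{i+k},
and rho(k) = gamma(k) / gamma(0). Sigma^2 cancels.
  numerator   = (1)*(-0.448) + (-0.448)*(0.525) = -0.6832.
  denominator = (1)^2 + (-0.448)^2 + (0.525)^2 = 1.476329.
  rho(1) = -0.6832 / 1.476329 = -0.4628.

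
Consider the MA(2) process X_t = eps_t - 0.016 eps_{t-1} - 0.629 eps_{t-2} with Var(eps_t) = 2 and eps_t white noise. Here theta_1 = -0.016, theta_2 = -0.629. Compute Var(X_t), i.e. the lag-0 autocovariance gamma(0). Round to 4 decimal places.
\gamma(0) = 2.7918

For an MA(q) process X_t = eps_t + sum_i theta_i eps_{t-i} with
Var(eps_t) = sigma^2, the variance is
  gamma(0) = sigma^2 * (1 + sum_i theta_i^2).
  sum_i theta_i^2 = (-0.016)^2 + (-0.629)^2 = 0.000256 + 0.395641 = 0.395897.
  gamma(0) = 2 * (1 + 0.395897) = 2 * 1.395897 = 2.791794, which rounds to 2.7918.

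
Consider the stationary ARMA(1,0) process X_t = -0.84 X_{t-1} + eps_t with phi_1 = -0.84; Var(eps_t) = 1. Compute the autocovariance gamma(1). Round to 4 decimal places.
\gamma(1) = -2.8533

Multiply the model equation by X_{t-k} and take expectations. With theta_0 = psi_0 = 1 and psi_j the MA(infinity) weights, this gives
  gamma(k) - sum_i phi_i gamma(k-i) = c_k,
  c_k = sigma^2 * sum_{j=k..q} theta_j psi_{j-k}   (c_k = 0 for k > q),
using gamma(-m) = gamma(m).
Pure AR (q = 0): c_0 = sigma^2 = 1, c_k = 0 for k >= 1.
Equations for k = 0 and k = 1 (AR order 1):
  gamma(0) = phi_1 gamma(1) + c_0
  gamma(1) = phi_1 gamma(0) + c_1
Substituting the second into the first: gamma(0) (1 - phi_1^2) = c_0 + phi_1 c_1, so
  gamma(0) = c_0 / (1 - phi_1^2) = 1 / (1 - (-0.84)^2) = 1 / 0.2944 = 3.396739.
  gamma(1) = phi_1 gamma(0) = (-0.84)(3.396739) = -2.853261.
Therefore gamma(1) = -2.8533 (to 4 decimal places).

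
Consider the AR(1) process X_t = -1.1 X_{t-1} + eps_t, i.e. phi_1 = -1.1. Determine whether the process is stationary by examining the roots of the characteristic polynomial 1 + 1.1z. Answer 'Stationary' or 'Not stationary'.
\text{Not stationary}

The AR(p) characteristic polynomial is P(z) = 1 + 1.1z.
Stationarity requires all roots to lie outside the unit circle, i.e. |z| > 1 for every root.
This is linear in z: 1 + (1.1) z = 0  =>  z = -1/(1.1) = -0.909091,  |z| = 0.909091.
Moduli of all roots: 0.9091.
All moduli strictly greater than 1? No.
Verdict: Not stationary.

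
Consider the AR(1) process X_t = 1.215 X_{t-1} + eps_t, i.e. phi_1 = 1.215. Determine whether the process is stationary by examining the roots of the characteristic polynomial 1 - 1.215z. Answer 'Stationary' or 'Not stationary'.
\text{Not stationary}

The AR(p) characteristic polynomial is P(z) = 1 - 1.215z.
Stationarity requires all roots to lie outside the unit circle, i.e. |z| > 1 for every root.
This is linear in z: 1 + (-1.215) z = 0  =>  z = -1/(-1.215) = 0.823045,  |z| = 0.823045.
Moduli of all roots: 0.8230.
All moduli strictly greater than 1? No.
Verdict: Not stationary.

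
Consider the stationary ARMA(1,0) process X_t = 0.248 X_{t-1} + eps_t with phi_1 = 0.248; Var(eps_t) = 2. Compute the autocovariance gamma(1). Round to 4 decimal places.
\gamma(1) = 0.5285

Multiply the model equation by X_{t-k} and take expectations. With theta_0 = psi_0 = 1 and psi_j the MA(infinity) weights, this gives
  gamma(k) - sum_i phi_i gamma(k-i) = c_k,
  c_k = sigma^2 * sum_{j=k..q} theta_j psi_{j-k}   (c_k = 0 for k > q),
using gamma(-m) = gamma(m).
Pure AR (q = 0): c_0 = sigma^2 = 2, c_k = 0 for k >= 1.
Equations for k = 0 and k = 1 (AR order 1):
  gamma(0) = phi_1 gamma(1) + c_0
  gamma(1) = phi_1 gamma(0) + c_1
Substituting the second into the first: gamma(0) (1 - phi_1^2) = c_0 + phi_1 c_1, so
  gamma(0) = c_0 / (1 - phi_1^2) = 2 / (1 - (0.248)^2) = 2 / 0.938496 = 2.131069.
  gamma(1) = phi_1 gamma(0) = (0.248)(2.131069) = 0.528505.
Therefore gamma(1) = 0.5285 (to 4 decimal places).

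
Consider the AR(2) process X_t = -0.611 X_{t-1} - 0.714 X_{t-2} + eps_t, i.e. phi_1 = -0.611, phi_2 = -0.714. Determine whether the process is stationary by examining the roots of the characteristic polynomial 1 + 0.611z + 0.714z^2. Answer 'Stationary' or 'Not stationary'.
\text{Stationary}

The AR(p) characteristic polynomial is P(z) = 1 + 0.611z + 0.714z^2.
Stationarity requires all roots to lie outside the unit circle, i.e. |z| > 1 for every root.
Set 1 + (0.611) z + (0.714) z^2 = 0, i.e. a z^2 + b z + c = 0 with a = 0.714, b = 0.611, c = 1.
Discriminant D = b^2 - 4ac = (0.611)^2 - 4*(0.714)*1 = 0.373321 - (2.856) = -2.482679.
D < 0, so the roots are the complex-conjugate pair z = (-b +/- i sqrt(-D)) / (2a) = -0.4279 +/- 1.1034i.
For a conjugate pair |z|^2 = z * conj(z) = (product of roots) = c/a = 1/(0.714) = 1.40056, so |z| = sqrt(1.40056) = 1.1835 for both roots.
Moduli of all roots: 1.1835, 1.1835.
All moduli strictly greater than 1? Yes.
Verdict: Stationary.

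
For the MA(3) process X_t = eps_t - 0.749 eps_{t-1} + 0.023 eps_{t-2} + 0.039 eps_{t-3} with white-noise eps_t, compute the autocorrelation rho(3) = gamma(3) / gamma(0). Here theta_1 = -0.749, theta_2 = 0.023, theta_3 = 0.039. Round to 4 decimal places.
\rho(3) = 0.0250

For an MA(q) process with theta_0 = 1, the autocovariance is
  gamma(k) = sigma^2 * sum_{i=0..q-k} theta_i * theta_{i+k},
and rho(k) = gamma(k) / gamma(0). Sigma^2 cancels.
  numerator   = (1)*(0.039) = 0.039.
  denominator = (1)^2 + (-0.749)^2 + (0.023)^2 + (0.039)^2 = 1.563051.
  rho(3) = 0.039 / 1.563051 = 0.0250.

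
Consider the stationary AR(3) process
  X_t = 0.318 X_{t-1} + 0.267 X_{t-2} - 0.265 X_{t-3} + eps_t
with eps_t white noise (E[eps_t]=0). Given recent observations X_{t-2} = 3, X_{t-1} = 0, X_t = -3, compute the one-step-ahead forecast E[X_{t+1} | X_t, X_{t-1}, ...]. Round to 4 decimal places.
E[X_{t+1} \mid \mathcal F_t] = -1.7490

For an AR(p) model X_t = c + sum_i phi_i X_{t-i} + eps_t, the
one-step-ahead conditional mean is
  E[X_{t+1} | X_t, ...] = c + sum_i phi_i X_{t+1-i}.
Substitute known values:
  E[X_{t+1} | ...] = (0.318) * (-3) + (0.267) * (0) + (-0.265) * (3)
                   = -1.7490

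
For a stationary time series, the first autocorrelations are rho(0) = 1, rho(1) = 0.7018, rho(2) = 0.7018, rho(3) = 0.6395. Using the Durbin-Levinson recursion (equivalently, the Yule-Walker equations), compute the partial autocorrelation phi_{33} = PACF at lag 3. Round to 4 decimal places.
\phi_{33} = 0.1441

The PACF at lag k is phi_{kk}, the last component of the solution
to the Yule-Walker system G_k phi = r_k where
  (G_k)_{ij} = rho(|i - j|), (r_k)_i = rho(i), i,j = 1..k.
Equivalently, Durbin-Levinson gives phi_{kk} iteratively:
  phi_{11} = rho(1)
  phi_{kk} = [rho(k) - sum_{j=1..k-1} phi_{k-1,j} rho(k-j)]
            / [1 - sum_{j=1..k-1} phi_{k-1,j} rho(j)],
  phi_{k,j} = phi_{k-1,j} - phi_{kk} phi_{k-1,k-j},  j = 1..k-1.
Step k = 1:
  phi_11 = rho(1) = 0.7018.
Step k = 2:
  phi_22 = [rho(2) - phi_11 rho(1)] / [1 - phi_11 rho(1)] = [0.7018 - (0.7018)(0.7018)] / [1 - (0.7018)(0.7018)]
         = 0.20927676 / 0.50747676 = 0.412387.
  Update: phi_21 = phi_11 - phi_22 phi_11 = 0.7018 - (0.412387)(0.7018) = 0.412387.
Step k = 3:
  phi_33 = [rho(3) - phi_21 rho(2) - phi_22 rho(1)] / [1 - phi_21 rho(1) - phi_22 rho(2)]
    numerator   = 0.6395 - (0.412387)(0.7018) - (0.412387)(0.7018) = 0.06067377
    denominator = 1 - (0.412387)(0.7018) - (0.412387)(0.7018) = 0.42117377
  phi_33 = 0.06067377 / 0.42117377 = 0.1441.
Therefore phi_{33} = 0.1441.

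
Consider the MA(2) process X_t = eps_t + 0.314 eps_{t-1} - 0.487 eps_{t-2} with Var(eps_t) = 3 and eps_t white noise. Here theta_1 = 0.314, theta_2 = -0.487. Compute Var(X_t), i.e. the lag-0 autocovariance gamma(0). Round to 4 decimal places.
\gamma(0) = 4.0073

For an MA(q) process X_t = eps_t + sum_i theta_i eps_{t-i} with
Var(eps_t) = sigma^2, the variance is
  gamma(0) = sigma^2 * (1 + sum_i theta_i^2).
  sum_i theta_i^2 = (0.314)^2 + (-0.487)^2 = 0.098596 + 0.237169 = 0.335765.
  gamma(0) = 3 * (1 + 0.335765) = 3 * 1.335765 = 4.007295, which rounds to 4.0073.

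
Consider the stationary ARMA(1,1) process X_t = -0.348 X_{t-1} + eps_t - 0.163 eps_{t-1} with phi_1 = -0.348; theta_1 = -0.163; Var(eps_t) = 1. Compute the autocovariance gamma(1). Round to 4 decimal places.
\gamma(1) = -0.6144

Multiply the model equation by X_{t-k} and take expectations. With theta_0 = psi_0 = 1 and psi_j the MA(infinity) weights, this gives
  gamma(k) - sum_i phi_i gamma(k-i) = c_k,
  c_k = sigma^2 * sum_{j=k..q} theta_j psi_{j-k}   (c_k = 0 for k > q),
using gamma(-m) = gamma(m).
psi-weights needed (psi_j = theta_j + sum_i phi_i psi_{j-i}):
  psi_1 = theta_1 + phi_1 = -0.163 + (-0.348) = -0.511
Right-hand sides:
  c_0 = sigma^2 (1 + theta_1 psi_1) = 1 * (1 + (-0.163)(-0.511)) = 1 * 1.083293 = 1.083293
  c_1 = sigma^2 theta_1 = 1 * (-0.163) = -0.163
  c_2 = 0
Equations for k = 0 and k = 1 (AR order 1):
  gamma(0) = phi_1 gamma(1) + c_0
  gamma(1) = phi_1 gamma(0) + c_1
Substituting the second into the first: gamma(0) (1 - phi_1^2) = c_0 + phi_1 c_1, so
  gamma(0) = (c_0 + phi_1 c_1) / (1 - phi_1^2) = (1.083293 + (-0.348)(-0.163)) / (1 - (-0.348)^2) = 1.140017 / 0.878896 = 1.297101.
  gamma(1) = phi_1 gamma(0) + c_1 = (-0.348)(1.297101) + (-0.163) = -0.614391.
Therefore gamma(1) = -0.6144 (to 4 decimal places).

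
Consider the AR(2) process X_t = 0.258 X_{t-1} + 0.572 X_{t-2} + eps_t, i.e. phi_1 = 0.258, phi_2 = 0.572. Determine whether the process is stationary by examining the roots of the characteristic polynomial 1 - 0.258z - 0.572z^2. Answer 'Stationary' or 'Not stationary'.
\text{Stationary}

The AR(p) characteristic polynomial is P(z) = 1 - 0.258z - 0.572z^2.
Stationarity requires all roots to lie outside the unit circle, i.e. |z| > 1 for every root.
Set 1 + (-0.258) z + (-0.572) z^2 = 0, i.e. a z^2 + b z + c = 0 with a = -0.572, b = -0.258, c = 1.
Discriminant D = b^2 - 4ac = (-0.258)^2 - 4*(-0.572)*1 = 0.066564 - (-2.288) = 2.354564.
D >= 0, so the roots are real: z = (-b +/- sqrt(D)) / (2a) = (0.258 +/- 1.534459) / (-1.144).
  z_1 = (0.258 + 1.534459) / (-1.144) = -1.5668,   |z_1| = 1.5668.
  z_2 = (0.258 - 1.534459) / (-1.144) = 1.1158,   |z_2| = 1.1158.
Moduli of all roots: 1.5668, 1.1158.
All moduli strictly greater than 1? Yes.
Verdict: Stationary.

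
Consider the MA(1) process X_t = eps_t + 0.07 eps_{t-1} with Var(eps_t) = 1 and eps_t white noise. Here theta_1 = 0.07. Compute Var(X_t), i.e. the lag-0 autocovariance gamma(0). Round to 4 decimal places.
\gamma(0) = 1.0049

For an MA(q) process X_t = eps_t + sum_i theta_i eps_{t-i} with
Var(eps_t) = sigma^2, the variance is
  gamma(0) = sigma^2 * (1 + sum_i theta_i^2).
  sum_i theta_i^2 = (0.07)^2 = 0.0049.
  gamma(0) = 1 * (1 + 0.0049) = 1 * 1.0049 = 1.0049.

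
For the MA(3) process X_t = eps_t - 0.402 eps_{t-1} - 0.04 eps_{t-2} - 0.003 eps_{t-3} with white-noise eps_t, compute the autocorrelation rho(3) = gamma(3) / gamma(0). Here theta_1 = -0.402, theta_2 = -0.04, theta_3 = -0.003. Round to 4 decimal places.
\rho(3) = -0.0026

For an MA(q) process with theta_0 = 1, the autocovariance is
  gamma(k) = sigma^2 * sum_{i=0..q-k} theta_i * theta_{i+k},
and rho(k) = gamma(k) / gamma(0). Sigma^2 cancels.
  numerator   = (1)*(-0.003) = -0.003.
  denominator = (1)^2 + (-0.402)^2 + (-0.04)^2 + (-0.003)^2 = 1.163213.
  rho(3) = -0.003 / 1.163213 = -0.0026.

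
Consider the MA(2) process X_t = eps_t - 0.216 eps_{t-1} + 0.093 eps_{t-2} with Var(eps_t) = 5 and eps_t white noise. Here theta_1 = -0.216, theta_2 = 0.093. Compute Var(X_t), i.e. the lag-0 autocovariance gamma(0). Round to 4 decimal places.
\gamma(0) = 5.2765

For an MA(q) process X_t = eps_t + sum_i theta_i eps_{t-i} with
Var(eps_t) = sigma^2, the variance is
  gamma(0) = sigma^2 * (1 + sum_i theta_i^2).
  sum_i theta_i^2 = (-0.216)^2 + (0.093)^2 = 0.046656 + 0.008649 = 0.055305.
  gamma(0) = 5 * (1 + 0.055305) = 5 * 1.055305 = 5.276525, which rounds to 5.2765.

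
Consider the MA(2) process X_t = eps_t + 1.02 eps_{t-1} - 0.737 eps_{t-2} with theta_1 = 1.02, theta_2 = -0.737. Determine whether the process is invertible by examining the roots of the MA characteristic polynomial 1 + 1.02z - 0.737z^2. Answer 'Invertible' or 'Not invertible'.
\text{Not invertible}

The MA(q) characteristic polynomial is P(z) = 1 + 1.02z - 0.737z^2.
Invertibility requires all roots to lie outside the unit circle, i.e. |z| > 1 for every root.
Set 1 + (1.02) z + (-0.737) z^2 = 0, i.e. a z^2 + b z + c = 0 with a = -0.737, b = 1.02, c = 1.
Discriminant D = b^2 - 4ac = (1.02)^2 - 4*(-0.737)*1 = 1.0404 - (-2.948) = 3.9884.
D >= 0, so the roots are real: z = (-b +/- sqrt(D)) / (2a) = (-1.02 +/- 1.997098) / (-1.474).
  z_1 = (-1.02 + 1.997098) / (-1.474) = -0.6629,   |z_1| = 0.6629.
  z_2 = (-1.02 - 1.997098) / (-1.474) = 2.0469,   |z_2| = 2.0469.
Moduli of all roots: 0.6629, 2.0469.
All moduli strictly greater than 1? No.
Verdict: Not invertible.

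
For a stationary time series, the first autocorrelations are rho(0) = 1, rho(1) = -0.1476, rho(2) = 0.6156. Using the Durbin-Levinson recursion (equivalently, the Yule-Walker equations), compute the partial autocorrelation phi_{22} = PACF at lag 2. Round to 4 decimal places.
\phi_{22} = 0.6070

The PACF at lag k is phi_{kk}, the last component of the solution
to the Yule-Walker system G_k phi = r_k where
  (G_k)_{ij} = rho(|i - j|), (r_k)_i = rho(i), i,j = 1..k.
Equivalently, Durbin-Levinson gives phi_{kk} iteratively:
  phi_{11} = rho(1)
  phi_{kk} = [rho(k) - sum_{j=1..k-1} phi_{k-1,j} rho(k-j)]
            / [1 - sum_{j=1..k-1} phi_{k-1,j} rho(j)],
  phi_{k,j} = phi_{k-1,j} - phi_{kk} phi_{k-1,k-j},  j = 1..k-1.
Step k = 1:
  phi_11 = rho(1) = -0.1476.
Step k = 2:
  phi_22 = [rho(2) - phi_11 rho(1)] / [1 - phi_11 rho(1)] = [0.6156 - (-0.1476)(-0.1476)] / [1 - (-0.1476)(-0.1476)]
         = 0.59381424 / 0.97821424 = 0.607.
Therefore phi_{22} = 0.6070.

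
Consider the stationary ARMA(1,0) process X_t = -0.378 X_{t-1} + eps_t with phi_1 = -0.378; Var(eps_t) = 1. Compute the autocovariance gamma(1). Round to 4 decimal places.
\gamma(1) = -0.4410

Multiply the model equation by X_{t-k} and take expectations. With theta_0 = psi_0 = 1 and psi_j the MA(infinity) weights, this gives
  gamma(k) - sum_i phi_i gamma(k-i) = c_k,
  c_k = sigma^2 * sum_{j=k..q} theta_j psi_{j-k}   (c_k = 0 for k > q),
using gamma(-m) = gamma(m).
Pure AR (q = 0): c_0 = sigma^2 = 1, c_k = 0 for k >= 1.
Equations for k = 0 and k = 1 (AR order 1):
  gamma(0) = phi_1 gamma(1) + c_0
  gamma(1) = phi_1 gamma(0) + c_1
Substituting the second into the first: gamma(0) (1 - phi_1^2) = c_0 + phi_1 c_1, so
  gamma(0) = c_0 / (1 - phi_1^2) = 1 / (1 - (-0.378)^2) = 1 / 0.857116 = 1.166703.
  gamma(1) = phi_1 gamma(0) = (-0.378)(1.166703) = -0.441014.
Therefore gamma(1) = -0.4410 (to 4 decimal places).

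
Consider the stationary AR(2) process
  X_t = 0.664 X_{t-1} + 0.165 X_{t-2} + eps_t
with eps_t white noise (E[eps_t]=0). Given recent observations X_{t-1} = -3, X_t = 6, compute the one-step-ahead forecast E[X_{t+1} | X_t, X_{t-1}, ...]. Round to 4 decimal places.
E[X_{t+1} \mid \mathcal F_t] = 3.4890

For an AR(p) model X_t = c + sum_i phi_i X_{t-i} + eps_t, the
one-step-ahead conditional mean is
  E[X_{t+1} | X_t, ...] = c + sum_i phi_i X_{t+1-i}.
Substitute known values:
  E[X_{t+1} | ...] = (0.664) * (6) + (0.165) * (-3)
                   = 3.4890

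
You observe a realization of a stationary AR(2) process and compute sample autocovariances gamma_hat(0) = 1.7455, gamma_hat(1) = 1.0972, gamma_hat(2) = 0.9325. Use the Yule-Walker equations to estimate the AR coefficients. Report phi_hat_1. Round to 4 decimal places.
\hat\phi_{1} = 0.4840

The Yule-Walker equations for an AR(p) process read, in matrix form,
  Gamma_p phi = r_p,   with   (Gamma_p)_{ij} = gamma(|i - j|),
                       (r_p)_i = gamma(i),   i,j = 1..p.
Substitute the sample gammas (Toeplitz matrix and right-hand side of size 2):
  Gamma_p = [[1.7455, 1.0972], [1.0972, 1.7455]]
  r_p     = [1.0972, 0.9325]
Written out:
  1.7455 phi_1 + 1.0972 phi_2 = 1.0972
  1.0972 phi_1 + 1.7455 phi_2 = 0.9325
Solve by Cramer's rule:
  det = gamma(0)^2 - gamma(1)^2 = (1.7455)^2 - (1.0972)^2 = 3.04677025 - 1.20384784 = 1.84292241
  phi_hat_1 = [gamma(1) gamma(0) - gamma(1) gamma(2)] / det = [(1.0972)(1.7455) - (1.0972)(0.9325)] / 1.84292241 = 0.8920236 / 1.84292241 = 0.484
  phi_hat_2 = [gamma(0) gamma(2) - gamma(1)^2] / det = [(1.7455)(0.9325) - (1.0972)^2] / 1.84292241 = 0.42383091 / 1.84292241 = 0.23
So phi_hat = [0.4840, 0.2300].
Therefore phi_hat_1 = 0.4840.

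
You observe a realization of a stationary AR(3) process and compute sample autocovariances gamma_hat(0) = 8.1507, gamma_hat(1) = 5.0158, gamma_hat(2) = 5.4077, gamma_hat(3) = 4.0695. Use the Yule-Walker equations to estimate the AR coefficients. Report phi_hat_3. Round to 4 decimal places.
\hat\phi_{3} = -0.0080

The Yule-Walker equations for an AR(p) process read, in matrix form,
  Gamma_p phi = r_p,   with   (Gamma_p)_{ij} = gamma(|i - j|),
                       (r_p)_i = gamma(i),   i,j = 1..p.
Substitute the sample gammas (Toeplitz matrix and right-hand side of size 3):
  Gamma_p = [[8.1507, 5.0158, 5.4077], [5.0158, 8.1507, 5.0158], [5.4077, 5.0158, 8.1507]]
  r_p     = [5.0158, 5.4077, 4.0695]
Written out (R1..R3):
  (R1) 8.1507 phi_1 + 5.0158 phi_2 + 5.4077 phi_3 = 5.0158
  (R2) 5.0158 phi_1 + 8.1507 phi_2 + 5.0158 phi_3 = 5.4077
  (R3) 5.4077 phi_1 + 5.0158 phi_2 + 8.1507 phi_3 = 4.0695
Gaussian elimination:
  R2 <- R2 - (5.0158/8.1507) R1 = R2 - (0.615383) R1:  5.064063 phi_2 + 1.687995 phi_3 = 2.321063
  R3 <- R3 - (5.4077/8.1507) R1 = R3 - (0.663464) R1:  1.687995 phi_2 + 4.562883 phi_3 = 0.741695
  R3 <- R3 - (1.687995/5.064063) R2 = R3 - (0.333328) R2:  4.000227 phi_3 = -0.031981
Back-substitution:
  phi_hat_3 = -0.031981 / 4.000227 = -0.007995
  phi_hat_2 = (2.321063 - (1.687995)(-0.007995)) / 5.064063 = 0.461005
  phi_hat_1 = (5.0158 - (5.0158)(0.461005) - (5.4077)(-0.007995)) / 8.1507 = 0.336992
So phi_hat = [0.3370, 0.4610, -0.0080].
Therefore phi_hat_3 = -0.0080.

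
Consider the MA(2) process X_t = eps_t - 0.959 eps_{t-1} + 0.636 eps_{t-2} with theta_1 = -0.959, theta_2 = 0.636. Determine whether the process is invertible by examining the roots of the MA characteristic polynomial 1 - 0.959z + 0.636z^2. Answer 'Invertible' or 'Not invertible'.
\text{Invertible}

The MA(q) characteristic polynomial is P(z) = 1 - 0.959z + 0.636z^2.
Invertibility requires all roots to lie outside the unit circle, i.e. |z| > 1 for every root.
Set 1 + (-0.959) z + (0.636) z^2 = 0, i.e. a z^2 + b z + c = 0 with a = 0.636, b = -0.959, c = 1.
Discriminant D = b^2 - 4ac = (-0.959)^2 - 4*(0.636)*1 = 0.919681 - (2.544) = -1.624319.
D < 0, so the roots are the complex-conjugate pair z = (-b +/- i sqrt(-D)) / (2a) = 0.7539 +/- 1.002i.
For a conjugate pair |z|^2 = z * conj(z) = (product of roots) = c/a = 1/(0.636) = 1.572327, so |z| = sqrt(1.572327) = 1.2539 for both roots.
Moduli of all roots: 1.2539, 1.2539.
All moduli strictly greater than 1? Yes.
Verdict: Invertible.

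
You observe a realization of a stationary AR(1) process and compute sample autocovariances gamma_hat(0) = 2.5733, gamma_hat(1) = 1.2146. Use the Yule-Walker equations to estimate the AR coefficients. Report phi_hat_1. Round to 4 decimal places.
\hat\phi_{1} = 0.4720

The Yule-Walker equations for an AR(p) process read, in matrix form,
  Gamma_p phi = r_p,   with   (Gamma_p)_{ij} = gamma(|i - j|),
                       (r_p)_i = gamma(i),   i,j = 1..p.
Substitute the sample gammas (Toeplitz matrix and right-hand side of size 1):
  Gamma_p = [[2.5733]]
  r_p     = [1.2146]
With p = 1 this is the single equation gamma(0) phi_1 = gamma(1):
  phi_hat_1 = gamma(1) / gamma(0) = 1.2146 / 2.5733 = 0.4720.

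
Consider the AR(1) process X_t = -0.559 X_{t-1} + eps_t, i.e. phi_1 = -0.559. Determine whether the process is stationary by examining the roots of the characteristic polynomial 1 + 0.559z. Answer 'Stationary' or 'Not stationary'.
\text{Stationary}

The AR(p) characteristic polynomial is P(z) = 1 + 0.559z.
Stationarity requires all roots to lie outside the unit circle, i.e. |z| > 1 for every root.
This is linear in z: 1 + (0.559) z = 0  =>  z = -1/(0.559) = -1.788909,  |z| = 1.788909.
Moduli of all roots: 1.7889.
All moduli strictly greater than 1? Yes.
Verdict: Stationary.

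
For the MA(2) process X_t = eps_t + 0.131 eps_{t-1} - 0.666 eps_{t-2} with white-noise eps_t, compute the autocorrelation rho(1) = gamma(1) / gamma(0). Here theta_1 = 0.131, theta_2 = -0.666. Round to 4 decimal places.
\rho(1) = 0.0300

For an MA(q) process with theta_0 = 1, the autocovariance is
  gamma(k) = sigma^2 * sum_{i=0..q-k} theta_i * theta_{i+k},
and rho(k) = gamma(k) / gamma(0). Sigma^2 cancels.
  numerator   = (1)*(0.131) + (0.131)*(-0.666) = 0.043754.
  denominator = (1)^2 + (0.131)^2 + (-0.666)^2 = 1.460717.
  rho(1) = 0.043754 / 1.460717 = 0.0300.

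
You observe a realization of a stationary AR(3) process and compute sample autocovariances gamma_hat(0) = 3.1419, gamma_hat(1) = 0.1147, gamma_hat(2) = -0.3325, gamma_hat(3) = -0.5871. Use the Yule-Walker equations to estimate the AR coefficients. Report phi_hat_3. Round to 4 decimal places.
\hat\phi_{3} = -0.1810

The Yule-Walker equations for an AR(p) process read, in matrix form,
  Gamma_p phi = r_p,   with   (Gamma_p)_{ij} = gamma(|i - j|),
                       (r_p)_i = gamma(i),   i,j = 1..p.
Substitute the sample gammas (Toeplitz matrix and right-hand side of size 3):
  Gamma_p = [[3.1419, 0.1147, -0.3325], [0.1147, 3.1419, 0.1147], [-0.3325, 0.1147, 3.1419]]
  r_p     = [0.1147, -0.3325, -0.5871]
Written out (R1..R3):
  (R1) 3.1419 phi_1 + 0.1147 phi_2 - 0.3325 phi_3 = 0.1147
  (R2) 0.1147 phi_1 + 3.1419 phi_2 + 0.1147 phi_3 = -0.3325
  (R3) -0.3325 phi_1 + 0.1147 phi_2 + 3.1419 phi_3 = -0.5871
Gaussian elimination:
  R2 <- R2 - (0.1147/3.1419) R1 = R2 - (0.036507) R1:  3.137713 phi_2 + 0.126838 phi_3 = -0.336687
  R3 <- R3 - (-0.3325/3.1419) R1 = R3 - (-0.105828) R1:  0.126838 phi_2 + 3.106712 phi_3 = -0.574962
  R3 <- R3 - (0.126838/3.137713) R2 = R3 - (0.040424) R2:  3.101585 phi_3 = -0.561351
Back-substitution:
  phi_hat_3 = -0.561351 / 3.101585 = -0.180989
  phi_hat_2 = (-0.336687 - (0.126838)(-0.180989)) / 3.137713 = -0.099987
  phi_hat_1 = (0.1147 - (0.1147)(-0.099987) - (-0.3325)(-0.180989)) / 3.1419 = 0.021003
So phi_hat = [0.0210, -0.1000, -0.1810].
Therefore phi_hat_3 = -0.1810.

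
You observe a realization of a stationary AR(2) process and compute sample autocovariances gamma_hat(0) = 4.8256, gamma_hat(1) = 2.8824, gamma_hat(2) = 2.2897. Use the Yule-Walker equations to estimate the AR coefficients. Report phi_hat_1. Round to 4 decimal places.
\hat\phi_{1} = 0.4880

The Yule-Walker equations for an AR(p) process read, in matrix form,
  Gamma_p phi = r_p,   with   (Gamma_p)_{ij} = gamma(|i - j|),
                       (r_p)_i = gamma(i),   i,j = 1..p.
Substitute the sample gammas (Toeplitz matrix and right-hand side of size 2):
  Gamma_p = [[4.8256, 2.8824], [2.8824, 4.8256]]
  r_p     = [2.8824, 2.2897]
Written out:
  4.8256 phi_1 + 2.8824 phi_2 = 2.8824
  2.8824 phi_1 + 4.8256 phi_2 = 2.2897
Solve by Cramer's rule:
  det = gamma(0)^2 - gamma(1)^2 = (4.8256)^2 - (2.8824)^2 = 23.28641536 - 8.30822976 = 14.9781856
  phi_hat_1 = [gamma(1) gamma(0) - gamma(1) gamma(2)] / det = [(2.8824)(4.8256) - (2.8824)(2.2897)] / 14.9781856 = 7.30947816 / 14.9781856 = 0.488
  phi_hat_2 = [gamma(0) gamma(2) - gamma(1)^2] / det = [(4.8256)(2.2897) - (2.8824)^2] / 14.9781856 = 2.74094656 / 14.9781856 = 0.183
So phi_hat = [0.4880, 0.1830].
Therefore phi_hat_1 = 0.4880.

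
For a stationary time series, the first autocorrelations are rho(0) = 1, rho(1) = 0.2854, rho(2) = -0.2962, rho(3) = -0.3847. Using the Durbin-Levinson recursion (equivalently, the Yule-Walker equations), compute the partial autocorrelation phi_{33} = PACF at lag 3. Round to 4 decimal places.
\phi_{33} = -0.1940

The PACF at lag k is phi_{kk}, the last component of the solution
to the Yule-Walker system G_k phi = r_k where
  (G_k)_{ij} = rho(|i - j|), (r_k)_i = rho(i), i,j = 1..k.
Equivalently, Durbin-Levinson gives phi_{kk} iteratively:
  phi_{11} = rho(1)
  phi_{kk} = [rho(k) - sum_{j=1..k-1} phi_{k-1,j} rho(k-j)]
            / [1 - sum_{j=1..k-1} phi_{k-1,j} rho(j)],
  phi_{k,j} = phi_{k-1,j} - phi_{kk} phi_{k-1,k-j},  j = 1..k-1.
Step k = 1:
  phi_11 = rho(1) = 0.2854.
Step k = 2:
  phi_22 = [rho(2) - phi_11 rho(1)] / [1 - phi_11 rho(1)] = [-0.2962 - (0.2854)(0.2854)] / [1 - (0.2854)(0.2854)]
         = -0.37765316 / 0.91854684 = -0.411142.
  Update: phi_21 = phi_11 - phi_22 phi_11 = 0.2854 - (-0.411142)(0.2854) = 0.40274.
Step k = 3:
  phi_33 = [rho(3) - phi_21 rho(2) - phi_22 rho(1)] / [1 - phi_21 rho(1) - phi_22 rho(2)]
    numerator   = -0.3847 - (0.40274)(-0.2962) - (-0.411142)(0.2854) = -0.14806852
    denominator = 1 - (0.40274)(0.2854) - (-0.411142)(-0.2962) = 0.76327777
  phi_33 = -0.14806852 / 0.76327777 = -0.194.
Therefore phi_{33} = -0.1940.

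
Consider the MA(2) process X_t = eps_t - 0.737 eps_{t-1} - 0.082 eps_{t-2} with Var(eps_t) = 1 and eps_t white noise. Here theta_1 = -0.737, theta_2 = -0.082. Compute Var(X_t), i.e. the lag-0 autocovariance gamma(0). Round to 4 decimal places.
\gamma(0) = 1.5499

For an MA(q) process X_t = eps_t + sum_i theta_i eps_{t-i} with
Var(eps_t) = sigma^2, the variance is
  gamma(0) = sigma^2 * (1 + sum_i theta_i^2).
  sum_i theta_i^2 = (-0.737)^2 + (-0.082)^2 = 0.543169 + 0.006724 = 0.549893.
  gamma(0) = 1 * (1 + 0.549893) = 1 * 1.549893 = 1.549893, which rounds to 1.5499.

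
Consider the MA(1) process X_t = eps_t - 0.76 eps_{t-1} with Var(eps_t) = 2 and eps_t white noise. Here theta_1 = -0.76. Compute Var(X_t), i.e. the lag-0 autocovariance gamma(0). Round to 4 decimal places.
\gamma(0) = 3.1552

For an MA(q) process X_t = eps_t + sum_i theta_i eps_{t-i} with
Var(eps_t) = sigma^2, the variance is
  gamma(0) = sigma^2 * (1 + sum_i theta_i^2).
  sum_i theta_i^2 = (-0.76)^2 = 0.5776.
  gamma(0) = 2 * (1 + 0.5776) = 2 * 1.5776 = 3.1552.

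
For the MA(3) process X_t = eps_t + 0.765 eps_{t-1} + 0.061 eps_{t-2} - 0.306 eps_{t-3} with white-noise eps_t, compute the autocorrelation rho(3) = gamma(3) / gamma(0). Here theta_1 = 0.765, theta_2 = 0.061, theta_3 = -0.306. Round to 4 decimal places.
\rho(3) = -0.1819

For an MA(q) process with theta_0 = 1, the autocovariance is
  gamma(k) = sigma^2 * sum_{i=0..q-k} theta_i * theta_{i+k},
and rho(k) = gamma(k) / gamma(0). Sigma^2 cancels.
  numerator   = (1)*(-0.306) = -0.306.
  denominator = (1)^2 + (0.765)^2 + (0.061)^2 + (-0.306)^2 = 1.682582.
  rho(3) = -0.306 / 1.682582 = -0.1819.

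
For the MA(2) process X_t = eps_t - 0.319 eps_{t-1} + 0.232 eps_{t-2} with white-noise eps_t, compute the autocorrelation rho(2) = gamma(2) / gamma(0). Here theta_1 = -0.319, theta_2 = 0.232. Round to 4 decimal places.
\rho(2) = 0.2008

For an MA(q) process with theta_0 = 1, the autocovariance is
  gamma(k) = sigma^2 * sum_{i=0..q-k} theta_i * theta_{i+k},
and rho(k) = gamma(k) / gamma(0). Sigma^2 cancels.
  numerator   = (1)*(0.232) = 0.232.
  denominator = (1)^2 + (-0.319)^2 + (0.232)^2 = 1.155585.
  rho(2) = 0.232 / 1.155585 = 0.2008.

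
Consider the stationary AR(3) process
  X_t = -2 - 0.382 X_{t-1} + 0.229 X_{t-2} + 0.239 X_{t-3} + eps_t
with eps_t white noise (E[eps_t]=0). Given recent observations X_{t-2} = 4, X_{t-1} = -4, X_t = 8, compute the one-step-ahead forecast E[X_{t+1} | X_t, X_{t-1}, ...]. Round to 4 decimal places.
E[X_{t+1} \mid \mathcal F_t] = -5.0160

For an AR(p) model X_t = c + sum_i phi_i X_{t-i} + eps_t, the
one-step-ahead conditional mean is
  E[X_{t+1} | X_t, ...] = c + sum_i phi_i X_{t+1-i}.
Substitute known values:
  E[X_{t+1} | ...] = -2 + (-0.382) * (8) + (0.229) * (-4) + (0.239) * (4)
                   = -5.0160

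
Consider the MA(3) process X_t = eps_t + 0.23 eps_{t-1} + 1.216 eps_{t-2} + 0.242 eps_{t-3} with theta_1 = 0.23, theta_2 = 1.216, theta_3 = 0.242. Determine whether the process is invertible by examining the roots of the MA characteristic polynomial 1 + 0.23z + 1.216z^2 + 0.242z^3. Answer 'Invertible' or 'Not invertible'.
\text{Not invertible}

The MA(q) characteristic polynomial is P(z) = 1 + 0.23z + 1.216z^2 + 0.242z^3.
Invertibility requires all roots to lie outside the unit circle, i.e. |z| > 1 for every root.
Degree 3: look for a simple real root z0 first, then factor out (1 - z/z0) and solve the remaining quadratic.
Testing z0 = -5: P(-5) = 1 + (0.23)(-5) + (1.216)(-5)^2 + (0.242)(-5)^3
  = 1 + (-1.15) + (30.4) + (-30.25) = 0.  So z_0 = -5 is a root, |z_0| = 5.
Divide out the factor (1 + 0.2 z) = (1 - z/z0) (since 1/z0 = -0.2):
  P(z) = (1 + 0.2 z)(1 + (0.03) z + (1.21) z^2)
  [check: z-coef 0.03 - (-0.2) = 0.23; z^2-coef 1.21 - (-0.2)(0.03) = 1.216; z^3-coef -(-0.2)(1.21) = 0.242.]
Remaining roots from the quadratic factor 1 + (0.03) z + (1.21) z^2:
  Set 1 + (0.03) z + (1.21) z^2 = 0, i.e. a z^2 + b z + c = 0 with a = 1.21, b = 0.03, c = 1.
  Discriminant D = b^2 - 4ac = (0.03)^2 - 4*(1.21)*1 = 0.0009 - (4.84) = -4.8391.
  D < 0, so the roots are the complex-conjugate pair z = (-b +/- i sqrt(-D)) / (2a) = -0.0124 +/- 0.909i.
  For a conjugate pair |z|^2 = z * conj(z) = (product of roots) = c/a = 1/(1.21) = 0.826446, so |z| = sqrt(0.826446) = 0.9091 for both roots.
Moduli of all roots: 5.0000, 0.9091, 0.9091.
All moduli strictly greater than 1? No.
Verdict: Not invertible.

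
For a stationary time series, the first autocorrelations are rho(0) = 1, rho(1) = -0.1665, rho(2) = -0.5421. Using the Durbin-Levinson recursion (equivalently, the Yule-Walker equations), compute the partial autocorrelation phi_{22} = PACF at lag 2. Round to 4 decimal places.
\phi_{22} = -0.5861

The PACF at lag k is phi_{kk}, the last component of the solution
to the Yule-Walker system G_k phi = r_k where
  (G_k)_{ij} = rho(|i - j|), (r_k)_i = rho(i), i,j = 1..k.
Equivalently, Durbin-Levinson gives phi_{kk} iteratively:
  phi_{11} = rho(1)
  phi_{kk} = [rho(k) - sum_{j=1..k-1} phi_{k-1,j} rho(k-j)]
            / [1 - sum_{j=1..k-1} phi_{k-1,j} rho(j)],
  phi_{k,j} = phi_{k-1,j} - phi_{kk} phi_{k-1,k-j},  j = 1..k-1.
Step k = 1:
  phi_11 = rho(1) = -0.1665.
Step k = 2:
  phi_22 = [rho(2) - phi_11 rho(1)] / [1 - phi_11 rho(1)] = [-0.5421 - (-0.1665)(-0.1665)] / [1 - (-0.1665)(-0.1665)]
         = -0.56982225 / 0.97227775 = -0.5861.
Therefore phi_{22} = -0.5861.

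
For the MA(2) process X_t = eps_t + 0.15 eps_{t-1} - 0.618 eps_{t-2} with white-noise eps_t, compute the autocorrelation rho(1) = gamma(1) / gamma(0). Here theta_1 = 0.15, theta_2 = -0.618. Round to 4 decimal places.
\rho(1) = 0.0408

For an MA(q) process with theta_0 = 1, the autocovariance is
  gamma(k) = sigma^2 * sum_{i=0..q-k} theta_i * theta_{i+k},
and rho(k) = gamma(k) / gamma(0). Sigma^2 cancels.
  numerator   = (1)*(0.15) + (0.15)*(-0.618) = 0.0573.
  denominator = (1)^2 + (0.15)^2 + (-0.618)^2 = 1.404424.
  rho(1) = 0.0573 / 1.404424 = 0.0408.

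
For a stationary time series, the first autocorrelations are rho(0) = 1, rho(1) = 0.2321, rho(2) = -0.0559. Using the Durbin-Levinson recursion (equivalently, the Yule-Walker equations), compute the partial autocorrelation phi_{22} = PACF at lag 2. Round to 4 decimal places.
\phi_{22} = -0.1160

The PACF at lag k is phi_{kk}, the last component of the solution
to the Yule-Walker system G_k phi = r_k where
  (G_k)_{ij} = rho(|i - j|), (r_k)_i = rho(i), i,j = 1..k.
Equivalently, Durbin-Levinson gives phi_{kk} iteratively:
  phi_{11} = rho(1)
  phi_{kk} = [rho(k) - sum_{j=1..k-1} phi_{k-1,j} rho(k-j)]
            / [1 - sum_{j=1..k-1} phi_{k-1,j} rho(j)],
  phi_{k,j} = phi_{k-1,j} - phi_{kk} phi_{k-1,k-j},  j = 1..k-1.
Step k = 1:
  phi_11 = rho(1) = 0.2321.
Step k = 2:
  phi_22 = [rho(2) - phi_11 rho(1)] / [1 - phi_11 rho(1)] = [-0.0559 - (0.2321)(0.2321)] / [1 - (0.2321)(0.2321)]
         = -0.10977041 / 0.94612959 = -0.116.
Therefore phi_{22} = -0.1160.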